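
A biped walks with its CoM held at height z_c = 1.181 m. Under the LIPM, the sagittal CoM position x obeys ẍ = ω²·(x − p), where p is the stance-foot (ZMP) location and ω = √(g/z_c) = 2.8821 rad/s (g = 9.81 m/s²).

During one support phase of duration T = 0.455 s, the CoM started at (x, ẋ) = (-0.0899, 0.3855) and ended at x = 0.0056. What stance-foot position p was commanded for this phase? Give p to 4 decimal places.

p = 0.0461

ωT = 2.8821·0.455 = 1.311355; cosh(ωT) = 1.990328, sinh(ωT) = 1.720873
x(T) = p + (x₀−p)·cosh(ωT) + (ẋ₀/ω)·sinh(ωT) ⇒ p·(1 − cosh) = x(T) − x₀·cosh − (ẋ₀/ω)·sinh
numerator   = 0.0056 − (-0.0899)·1.990328 − (0.3855/2.8821)·1.720873 = -0.045648
denominator = 1 − 1.990328 = -0.990328
p = -0.045648 / -0.990328 = 0.0461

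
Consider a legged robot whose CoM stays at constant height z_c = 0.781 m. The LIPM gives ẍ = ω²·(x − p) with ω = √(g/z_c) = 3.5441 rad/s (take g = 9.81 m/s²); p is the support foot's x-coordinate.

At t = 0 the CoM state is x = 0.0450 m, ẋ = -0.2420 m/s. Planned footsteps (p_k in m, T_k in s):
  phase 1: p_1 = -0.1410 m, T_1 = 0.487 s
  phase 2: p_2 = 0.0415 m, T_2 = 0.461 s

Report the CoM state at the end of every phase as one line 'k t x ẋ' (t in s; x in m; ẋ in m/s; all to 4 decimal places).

1 0.4870 0.2123 1.0917
2 0.9480 1.2548 4.3948

phase 1: p=-0.1410, T=0.487, ωT=1.725977, cosh=2.898002, sinh=2.720003; start (x,ẋ)=(0.045000, -0.242000) → end (x,ẋ)=(0.212300, 1.091717)
phase 2: p=0.0415, T=0.461, ωT=1.633830, cosh=2.659321, sinh=2.464140; start (x,ẋ)=(0.212300, 1.091717) → end (x,ẋ)=(1.254760, 4.394846)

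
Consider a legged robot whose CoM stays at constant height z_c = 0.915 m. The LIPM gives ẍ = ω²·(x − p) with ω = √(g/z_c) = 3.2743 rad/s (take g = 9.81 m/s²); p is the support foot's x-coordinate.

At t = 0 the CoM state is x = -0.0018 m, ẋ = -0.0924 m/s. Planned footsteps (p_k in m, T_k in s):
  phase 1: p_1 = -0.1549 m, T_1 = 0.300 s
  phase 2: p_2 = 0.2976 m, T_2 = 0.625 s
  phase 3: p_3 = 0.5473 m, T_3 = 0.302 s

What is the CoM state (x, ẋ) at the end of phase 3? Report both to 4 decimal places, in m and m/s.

x = -1.0820, ẋ = -4.9701

phase 1: p=-0.1549, T=0.300, ωT=0.982290, cosh=1.522509, sinh=1.148056; start (x,ẋ)=(-0.001800, -0.092400) → end (x,ẋ)=(0.045798, 0.434835)
phase 2: p=0.2976, T=0.625, ωT=2.046438, cosh=3.934736, sinh=3.805541; start (x,ẋ)=(0.045798, 0.434835) → end (x,ẋ)=(-0.187788, -1.426610)
phase 3: p=0.5473, T=0.302, ωT=0.988839, cosh=1.530060, sinh=1.158051; start (x,ẋ)=(-0.187788, -1.426610) → end (x,ẋ)=(-1.081990, -4.970110)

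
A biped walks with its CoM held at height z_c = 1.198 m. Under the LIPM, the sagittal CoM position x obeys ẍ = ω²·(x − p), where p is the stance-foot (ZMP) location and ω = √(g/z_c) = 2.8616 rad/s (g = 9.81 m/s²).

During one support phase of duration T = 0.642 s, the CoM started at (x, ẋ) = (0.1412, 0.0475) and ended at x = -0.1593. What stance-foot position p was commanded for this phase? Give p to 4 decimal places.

ωT = 2.8616·0.642 = 1.837147; cosh(ωT) = 3.218936, sinh(ωT) = 3.059665
x(T) = p + (x₀−p)·cosh(ωT) + (ẋ₀/ω)·sinh(ωT) ⇒ p·(1 − cosh) = x(T) − x₀·cosh − (ẋ₀/ω)·sinh
numerator   = -0.1593 − (0.1412)·3.218936 − (0.0475/2.8616)·3.059665 = -0.664601
denominator = 1 − 3.218936 = -2.218936
p = -0.664601 / -2.218936 = 0.2995

p = 0.2995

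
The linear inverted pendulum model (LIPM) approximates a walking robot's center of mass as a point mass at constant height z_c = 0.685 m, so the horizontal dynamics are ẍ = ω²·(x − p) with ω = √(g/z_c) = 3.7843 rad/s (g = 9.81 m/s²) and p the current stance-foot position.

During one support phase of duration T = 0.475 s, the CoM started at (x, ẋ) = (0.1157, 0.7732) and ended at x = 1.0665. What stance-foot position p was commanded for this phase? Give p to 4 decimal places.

p = -0.0515

ωT = 3.7843·0.475 = 1.797542; cosh(ωT) = 3.100252, sinh(ωT) = 2.934547
x(T) = p + (x₀−p)·cosh(ωT) + (ẋ₀/ω)·sinh(ωT) ⇒ p·(1 − cosh) = x(T) − x₀·cosh − (ẋ₀/ω)·sinh
numerator   = 1.0665 − (0.1157)·3.100252 − (0.7732/3.7843)·2.934547 = 0.108221
denominator = 1 − 3.100252 = -2.100252
p = 0.108221 / -2.100252 = -0.0515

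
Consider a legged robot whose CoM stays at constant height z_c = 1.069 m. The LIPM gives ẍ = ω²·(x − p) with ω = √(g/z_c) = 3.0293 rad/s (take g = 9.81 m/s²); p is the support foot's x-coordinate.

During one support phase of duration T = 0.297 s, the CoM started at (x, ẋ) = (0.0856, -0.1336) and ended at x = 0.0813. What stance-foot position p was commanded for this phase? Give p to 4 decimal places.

p = -0.0090

ωT = 3.0293·0.297 = 0.899702; cosh(ωT) = 1.432781, sinh(ωT) = 1.026090
x(T) = p + (x₀−p)·cosh(ωT) + (ẋ₀/ω)·sinh(ωT) ⇒ p·(1 − cosh) = x(T) − x₀·cosh − (ẋ₀/ω)·sinh
numerator   = 0.0813 − (0.0856)·1.432781 − (-0.1336/3.0293)·1.026090 = 0.003907
denominator = 1 − 1.432781 = -0.432781
p = 0.003907 / -0.432781 = -0.0090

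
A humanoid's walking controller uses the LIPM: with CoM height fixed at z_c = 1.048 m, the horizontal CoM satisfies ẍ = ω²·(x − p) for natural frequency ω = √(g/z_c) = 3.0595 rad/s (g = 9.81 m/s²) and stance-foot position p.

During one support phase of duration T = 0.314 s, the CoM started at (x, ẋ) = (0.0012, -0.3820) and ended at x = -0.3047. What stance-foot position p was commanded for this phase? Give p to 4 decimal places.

p = 0.3358

ωT = 3.0595·0.314 = 0.960683; cosh(ωT) = 1.498056, sinh(ωT) = 1.115425
x(T) = p + (x₀−p)·cosh(ωT) + (ẋ₀/ω)·sinh(ωT) ⇒ p·(1 − cosh) = x(T) − x₀·cosh − (ẋ₀/ω)·sinh
numerator   = -0.3047 − (0.0012)·1.498056 − (-0.3820/3.0595)·1.115425 = -0.167229
denominator = 1 − 1.498056 = -0.498056
p = -0.167229 / -0.498056 = 0.3358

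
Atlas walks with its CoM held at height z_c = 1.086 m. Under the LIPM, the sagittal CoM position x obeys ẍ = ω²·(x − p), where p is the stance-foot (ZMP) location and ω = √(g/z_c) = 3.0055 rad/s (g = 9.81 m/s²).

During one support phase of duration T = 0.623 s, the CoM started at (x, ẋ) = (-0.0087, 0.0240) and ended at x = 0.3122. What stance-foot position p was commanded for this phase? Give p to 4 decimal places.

ωT = 3.0055·0.623 = 1.872426; cosh(ωT) = 3.328905, sinh(ωT) = 3.175155
x(T) = p + (x₀−p)·cosh(ωT) + (ẋ₀/ω)·sinh(ωT) ⇒ p·(1 − cosh) = x(T) − x₀·cosh − (ẋ₀/ω)·sinh
numerator   = 0.3122 − (-0.0087)·3.328905 − (0.0240/3.0055)·3.175155 = 0.315807
denominator = 1 − 3.328905 = -2.328905
p = 0.315807 / -2.328905 = -0.1356

p = -0.1356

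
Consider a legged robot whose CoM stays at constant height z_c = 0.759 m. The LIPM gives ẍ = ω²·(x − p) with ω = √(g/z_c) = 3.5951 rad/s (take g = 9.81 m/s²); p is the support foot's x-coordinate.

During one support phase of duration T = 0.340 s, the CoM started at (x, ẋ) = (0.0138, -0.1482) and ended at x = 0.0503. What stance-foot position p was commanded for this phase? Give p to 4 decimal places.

p = -0.1050

ωT = 3.5951·0.340 = 1.222334; cosh(ωT) = 1.844822, sinh(ωT) = 1.550280
x(T) = p + (x₀−p)·cosh(ωT) + (ẋ₀/ω)·sinh(ωT) ⇒ p·(1 − cosh) = x(T) − x₀·cosh − (ẋ₀/ω)·sinh
numerator   = 0.0503 − (0.0138)·1.844822 − (-0.1482/3.5951)·1.550280 = 0.088748
denominator = 1 − 1.844822 = -0.844822
p = 0.088748 / -0.844822 = -0.1050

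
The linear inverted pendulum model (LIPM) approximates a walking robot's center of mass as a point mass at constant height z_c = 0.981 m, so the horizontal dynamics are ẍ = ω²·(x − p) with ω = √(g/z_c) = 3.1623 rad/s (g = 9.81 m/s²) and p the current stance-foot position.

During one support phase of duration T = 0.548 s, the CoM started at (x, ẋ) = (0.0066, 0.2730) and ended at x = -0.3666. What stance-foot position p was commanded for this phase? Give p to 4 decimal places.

p = 0.3247

ωT = 3.1623·0.548 = 1.732940; cosh(ωT) = 2.917014, sinh(ωT) = 2.740250
x(T) = p + (x₀−p)·cosh(ωT) + (ẋ₀/ω)·sinh(ωT) ⇒ p·(1 − cosh) = x(T) − x₀·cosh − (ẋ₀/ω)·sinh
numerator   = -0.3666 − (0.0066)·2.917014 − (0.2730/3.1623)·2.740250 = -0.622417
denominator = 1 − 2.917014 = -1.917014
p = -0.622417 / -1.917014 = 0.3247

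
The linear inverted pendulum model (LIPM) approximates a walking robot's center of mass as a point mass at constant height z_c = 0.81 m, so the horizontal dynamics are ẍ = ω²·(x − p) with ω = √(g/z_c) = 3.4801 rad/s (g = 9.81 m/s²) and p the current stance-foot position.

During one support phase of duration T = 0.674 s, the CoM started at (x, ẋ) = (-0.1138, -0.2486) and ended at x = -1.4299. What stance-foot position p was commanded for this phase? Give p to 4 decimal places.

p = 0.1080

ωT = 3.4801·0.674 = 2.345587; cosh(ωT) = 5.267597, sinh(ωT) = 5.171806
x(T) = p + (x₀−p)·cosh(ωT) + (ẋ₀/ω)·sinh(ωT) ⇒ p·(1 − cosh) = x(T) − x₀·cosh − (ẋ₀/ω)·sinh
numerator   = -1.4299 − (-0.1138)·5.267597 − (-0.2486/3.4801)·5.171806 = -0.461001
denominator = 1 − 5.267597 = -4.267597
p = -0.461001 / -4.267597 = 0.1080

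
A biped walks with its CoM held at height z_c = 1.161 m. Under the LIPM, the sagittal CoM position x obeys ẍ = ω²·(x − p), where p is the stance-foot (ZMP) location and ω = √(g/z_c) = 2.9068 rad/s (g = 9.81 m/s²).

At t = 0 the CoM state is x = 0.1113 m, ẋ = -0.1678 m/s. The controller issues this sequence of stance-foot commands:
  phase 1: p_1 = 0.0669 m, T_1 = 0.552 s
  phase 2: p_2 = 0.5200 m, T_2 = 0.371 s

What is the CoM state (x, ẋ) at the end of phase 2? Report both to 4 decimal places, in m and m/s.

phase 1: p=0.0669, T=0.552, ωT=1.604554, cosh=2.588309, sinh=2.387329; start (x,ẋ)=(0.111300, -0.167800) → end (x,ẋ)=(0.044008, -0.126205)
phase 2: p=0.5200, T=0.371, ωT=1.078423, cosh=1.640085, sinh=1.299954; start (x,ẋ)=(0.044008, -0.126205) → end (x,ẋ)=(-0.317107, -2.005619)

x = -0.3171, ẋ = -2.0056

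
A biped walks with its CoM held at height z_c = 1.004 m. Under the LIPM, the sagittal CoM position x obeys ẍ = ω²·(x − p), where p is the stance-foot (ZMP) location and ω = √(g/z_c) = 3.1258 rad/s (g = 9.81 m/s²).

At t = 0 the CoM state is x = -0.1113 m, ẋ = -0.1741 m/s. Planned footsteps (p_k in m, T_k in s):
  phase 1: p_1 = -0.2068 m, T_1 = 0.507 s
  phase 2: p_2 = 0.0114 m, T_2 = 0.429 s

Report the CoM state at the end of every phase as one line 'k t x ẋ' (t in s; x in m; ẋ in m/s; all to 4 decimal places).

phase 1: p=-0.2068, T=0.507, ωT=1.584781, cosh=2.541607, sinh=2.336614; start (x,ẋ)=(-0.111300, -0.174100) → end (x,ẋ)=(-0.094221, 0.255018)
phase 2: p=0.0114, T=0.429, ωT=1.340968, cosh=2.042168, sinh=1.780575; start (x,ẋ)=(-0.094221, 0.255018) → end (x,ẋ)=(-0.059027, -0.067066)

1 0.5070 -0.0942 0.2550
2 0.9360 -0.0590 -0.0671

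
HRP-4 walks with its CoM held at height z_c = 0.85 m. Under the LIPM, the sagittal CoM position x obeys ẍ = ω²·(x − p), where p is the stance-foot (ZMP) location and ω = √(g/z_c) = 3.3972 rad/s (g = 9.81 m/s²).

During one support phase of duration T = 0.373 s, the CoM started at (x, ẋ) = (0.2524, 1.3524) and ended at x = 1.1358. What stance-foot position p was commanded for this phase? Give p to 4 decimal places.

p = -0.0016

ωT = 3.3972·0.373 = 1.267156; cosh(ωT) = 1.916185, sinh(ωT) = 1.634553
x(T) = p + (x₀−p)·cosh(ωT) + (ẋ₀/ω)·sinh(ωT) ⇒ p·(1 − cosh) = x(T) − x₀·cosh − (ẋ₀/ω)·sinh
numerator   = 1.1358 − (0.2524)·1.916185 − (1.3524/3.3972)·1.634553 = 0.001451
denominator = 1 − 1.916185 = -0.916185
p = 0.001451 / -0.916185 = -0.0016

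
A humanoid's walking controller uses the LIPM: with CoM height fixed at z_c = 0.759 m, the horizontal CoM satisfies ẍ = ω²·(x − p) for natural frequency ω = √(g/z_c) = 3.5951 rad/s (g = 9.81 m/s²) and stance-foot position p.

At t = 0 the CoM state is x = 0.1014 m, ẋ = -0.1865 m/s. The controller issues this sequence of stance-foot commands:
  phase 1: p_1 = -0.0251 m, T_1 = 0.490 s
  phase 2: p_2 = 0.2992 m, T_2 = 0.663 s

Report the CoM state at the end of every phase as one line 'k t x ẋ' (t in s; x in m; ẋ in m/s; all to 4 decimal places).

phase 1: p=-0.0251, T=0.490, ωT=1.761599, cosh=2.996754, sinh=2.824984; start (x,ẋ)=(0.101400, -0.186500) → end (x,ẋ)=(0.207440, 0.725852)
phase 2: p=0.2992, T=0.663, ωT=2.383551, cosh=5.467783, sinh=5.375560; start (x,ẋ)=(0.207440, 0.725852) → end (x,ẋ)=(0.882804, 2.195479)

1 0.4900 0.2074 0.7259
2 1.1530 0.8828 2.1955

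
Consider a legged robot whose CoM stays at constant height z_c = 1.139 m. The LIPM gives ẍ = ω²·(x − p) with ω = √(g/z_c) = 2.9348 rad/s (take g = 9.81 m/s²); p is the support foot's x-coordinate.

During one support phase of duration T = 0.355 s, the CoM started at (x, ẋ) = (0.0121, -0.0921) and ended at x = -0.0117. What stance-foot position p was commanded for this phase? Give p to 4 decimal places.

ωT = 2.9348·0.355 = 1.041854; cosh(ωT) = 1.593634, sinh(ωT) = 1.240834
x(T) = p + (x₀−p)·cosh(ωT) + (ẋ₀/ω)·sinh(ωT) ⇒ p·(1 − cosh) = x(T) − x₀·cosh − (ẋ₀/ω)·sinh
numerator   = -0.0117 − (0.0121)·1.593634 − (-0.0921/2.9348)·1.240834 = 0.007957
denominator = 1 − 1.593634 = -0.593634
p = 0.007957 / -0.593634 = -0.0134

p = -0.0134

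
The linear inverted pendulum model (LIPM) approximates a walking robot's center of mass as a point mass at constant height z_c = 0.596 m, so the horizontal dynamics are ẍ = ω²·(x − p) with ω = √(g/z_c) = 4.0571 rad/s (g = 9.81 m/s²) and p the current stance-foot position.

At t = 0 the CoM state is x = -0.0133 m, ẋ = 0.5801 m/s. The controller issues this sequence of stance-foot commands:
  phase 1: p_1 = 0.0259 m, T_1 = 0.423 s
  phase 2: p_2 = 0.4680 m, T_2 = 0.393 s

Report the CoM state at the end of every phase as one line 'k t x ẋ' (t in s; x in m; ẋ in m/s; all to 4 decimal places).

1 0.4230 0.2982 1.2376
2 0.8160 0.7529 1.5470

phase 1: p=0.0259, T=0.423, ωT=1.716153, cosh=2.871422, sinh=2.691666; start (x,ẋ)=(-0.013300, 0.580100) → end (x,ẋ)=(0.298205, 1.237634)
phase 2: p=0.4680, T=0.393, ωT=1.594440, cosh=2.564297, sinh=2.361275; start (x,ẋ)=(0.298205, 1.237634) → end (x,ẋ)=(0.752911, 1.547038)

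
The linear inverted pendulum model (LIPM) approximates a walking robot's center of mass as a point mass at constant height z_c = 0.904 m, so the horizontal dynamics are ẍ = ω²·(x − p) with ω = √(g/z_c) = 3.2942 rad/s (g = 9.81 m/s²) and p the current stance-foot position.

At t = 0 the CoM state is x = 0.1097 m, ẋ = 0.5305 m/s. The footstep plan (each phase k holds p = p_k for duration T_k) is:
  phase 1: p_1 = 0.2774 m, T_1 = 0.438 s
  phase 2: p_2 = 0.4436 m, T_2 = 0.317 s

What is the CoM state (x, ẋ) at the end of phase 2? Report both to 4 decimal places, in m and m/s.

x = 0.1245, ẋ = -0.7683

phase 1: p=0.2774, T=0.438, ωT=1.442860, cosh=2.234517, sinh=1.998266; start (x,ẋ)=(0.109700, 0.530500) → end (x,ẋ)=(0.224473, 0.081495)
phase 2: p=0.4436, T=0.317, ωT=1.044261, cosh=1.596625, sinh=1.244674; start (x,ẋ)=(0.224473, 0.081495) → end (x,ẋ)=(0.124529, -0.768347)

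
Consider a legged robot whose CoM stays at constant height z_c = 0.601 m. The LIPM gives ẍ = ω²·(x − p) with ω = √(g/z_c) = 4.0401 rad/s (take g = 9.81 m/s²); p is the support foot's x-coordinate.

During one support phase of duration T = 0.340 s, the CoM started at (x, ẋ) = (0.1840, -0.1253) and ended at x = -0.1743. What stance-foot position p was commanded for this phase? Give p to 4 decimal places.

p = 0.4573

ωT = 4.0401·0.340 = 1.373634; cosh(ωT) = 2.101431, sinh(ωT) = 1.848246
x(T) = p + (x₀−p)·cosh(ωT) + (ẋ₀/ω)·sinh(ωT) ⇒ p·(1 − cosh) = x(T) − x₀·cosh − (ẋ₀/ω)·sinh
numerator   = -0.1743 − (0.1840)·2.101431 − (-0.1253/4.0401)·1.848246 = -0.503642
denominator = 1 − 2.101431 = -1.101431
p = -0.503642 / -1.101431 = 0.4573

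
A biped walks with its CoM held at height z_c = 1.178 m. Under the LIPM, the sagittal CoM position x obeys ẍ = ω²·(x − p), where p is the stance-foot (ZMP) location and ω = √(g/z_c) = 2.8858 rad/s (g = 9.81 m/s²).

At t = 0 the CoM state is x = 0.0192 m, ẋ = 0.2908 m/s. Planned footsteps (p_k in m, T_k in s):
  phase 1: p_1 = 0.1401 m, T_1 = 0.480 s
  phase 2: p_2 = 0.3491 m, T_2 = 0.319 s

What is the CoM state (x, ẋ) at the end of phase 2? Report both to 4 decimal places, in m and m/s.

phase 1: p=0.1401, T=0.480, ωT=1.385184, cosh=2.122919, sinh=1.872642; start (x,ẋ)=(0.019200, 0.290800) → end (x,ẋ)=(0.072144, -0.036007)
phase 2: p=0.3491, T=0.319, ωT=0.920570, cosh=1.454507, sinh=1.056215; start (x,ẋ)=(0.072144, -0.036007) → end (x,ẋ)=(-0.066913, -0.896542)

x = -0.0669, ẋ = -0.8965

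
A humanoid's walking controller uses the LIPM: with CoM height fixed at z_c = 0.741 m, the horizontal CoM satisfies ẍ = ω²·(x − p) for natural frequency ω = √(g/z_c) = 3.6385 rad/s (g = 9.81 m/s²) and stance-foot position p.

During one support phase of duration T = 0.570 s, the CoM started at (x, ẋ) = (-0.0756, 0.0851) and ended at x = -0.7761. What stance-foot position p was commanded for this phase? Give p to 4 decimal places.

p = 0.1849

ωT = 3.6385·0.570 = 2.073945; cosh(ωT) = 4.040919, sinh(ωT) = 3.915230
x(T) = p + (x₀−p)·cosh(ωT) + (ẋ₀/ω)·sinh(ωT) ⇒ p·(1 − cosh) = x(T) − x₀·cosh − (ẋ₀/ω)·sinh
numerator   = -0.7761 − (-0.0756)·4.040919 − (0.0851/3.6385)·3.915230 = -0.562179
denominator = 1 − 4.040919 = -3.040919
p = -0.562179 / -3.040919 = 0.1849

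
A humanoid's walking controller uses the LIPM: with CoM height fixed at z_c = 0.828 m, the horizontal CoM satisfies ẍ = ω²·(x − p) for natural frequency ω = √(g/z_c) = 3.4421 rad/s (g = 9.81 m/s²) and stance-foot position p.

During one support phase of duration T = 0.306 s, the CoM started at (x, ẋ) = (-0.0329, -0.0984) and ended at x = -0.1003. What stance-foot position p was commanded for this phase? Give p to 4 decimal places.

p = 0.0188

ωT = 3.4421·0.306 = 1.053283; cosh(ωT) = 1.607919, sinh(ωT) = 1.259128
x(T) = p + (x₀−p)·cosh(ωT) + (ẋ₀/ω)·sinh(ωT) ⇒ p·(1 − cosh) = x(T) − x₀·cosh − (ẋ₀/ω)·sinh
numerator   = -0.1003 − (-0.0329)·1.607919 − (-0.0984/3.4421)·1.259128 = -0.011405
denominator = 1 − 1.607919 = -0.607919
p = -0.011405 / -0.607919 = 0.0188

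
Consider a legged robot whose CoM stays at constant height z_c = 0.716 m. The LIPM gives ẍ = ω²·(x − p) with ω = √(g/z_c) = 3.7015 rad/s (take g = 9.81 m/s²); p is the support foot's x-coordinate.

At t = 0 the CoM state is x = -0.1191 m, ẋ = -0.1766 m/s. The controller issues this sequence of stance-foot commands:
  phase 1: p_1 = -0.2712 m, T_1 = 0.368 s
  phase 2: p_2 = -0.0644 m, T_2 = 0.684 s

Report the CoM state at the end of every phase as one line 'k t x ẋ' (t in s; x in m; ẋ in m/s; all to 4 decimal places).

1 0.3680 -0.0418 0.6597
2 1.0520 1.1921 4.6967

phase 1: p=-0.2712, T=0.368, ωT=1.362152, cosh=2.080348, sinh=1.824239; start (x,ẋ)=(-0.119100, -0.176600) → end (x,ẋ)=(-0.041814, 0.659654)
phase 2: p=-0.0644, T=0.684, ωT=2.531826, cosh=6.327982, sinh=6.248468; start (x,ẋ)=(-0.041814, 0.659654) → end (x,ẋ)=(1.192078, 4.696656)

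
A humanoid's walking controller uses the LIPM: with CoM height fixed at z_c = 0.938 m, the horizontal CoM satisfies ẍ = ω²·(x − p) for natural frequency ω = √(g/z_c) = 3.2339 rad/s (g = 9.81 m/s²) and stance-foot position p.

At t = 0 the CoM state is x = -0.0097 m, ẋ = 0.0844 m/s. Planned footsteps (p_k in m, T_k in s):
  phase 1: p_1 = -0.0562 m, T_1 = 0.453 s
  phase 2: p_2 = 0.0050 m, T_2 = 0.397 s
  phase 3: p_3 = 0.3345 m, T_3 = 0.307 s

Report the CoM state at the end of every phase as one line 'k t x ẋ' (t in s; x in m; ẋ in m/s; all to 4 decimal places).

phase 1: p=-0.0562, T=0.453, ωT=1.464957, cosh=2.279222, sinh=2.048134; start (x,ẋ)=(-0.009700, 0.084400) → end (x,ẋ)=(0.103237, 0.500357)
phase 2: p=0.0050, T=0.397, ωT=1.283858, cosh=1.943755, sinh=1.666788; start (x,ẋ)=(0.103237, 0.500357) → end (x,ẋ)=(0.453839, 1.502092)
phase 3: p=0.3345, T=0.307, ωT=0.992807, cosh=1.534668, sinh=1.164133; start (x,ẋ)=(0.453839, 1.502092) → end (x,ẋ)=(1.058365, 2.754485)

1 0.4530 0.1032 0.5004
2 0.8500 0.4538 1.5021
3 1.1570 1.0584 2.7545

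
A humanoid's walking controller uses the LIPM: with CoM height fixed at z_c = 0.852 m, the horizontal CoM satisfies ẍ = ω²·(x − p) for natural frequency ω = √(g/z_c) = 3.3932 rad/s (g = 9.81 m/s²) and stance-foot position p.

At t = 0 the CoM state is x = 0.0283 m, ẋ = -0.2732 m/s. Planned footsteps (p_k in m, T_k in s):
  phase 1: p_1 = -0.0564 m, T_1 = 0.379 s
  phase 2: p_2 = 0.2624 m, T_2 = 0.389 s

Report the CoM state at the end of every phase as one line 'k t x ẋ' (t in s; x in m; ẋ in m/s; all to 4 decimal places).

1 0.3790 -0.0260 -0.0518
2 0.7680 -0.3424 -1.8046

phase 1: p=-0.0564, T=0.379, ωT=1.286023, cosh=1.947367, sinh=1.671000; start (x,ẋ)=(0.028300, -0.273200) → end (x,ẋ)=(-0.025997, -0.051769)
phase 2: p=0.2624, T=0.389, ωT=1.319955, cosh=2.005200, sinh=1.738052; start (x,ẋ)=(-0.025997, -0.051769) → end (x,ẋ)=(-0.342410, -1.804644)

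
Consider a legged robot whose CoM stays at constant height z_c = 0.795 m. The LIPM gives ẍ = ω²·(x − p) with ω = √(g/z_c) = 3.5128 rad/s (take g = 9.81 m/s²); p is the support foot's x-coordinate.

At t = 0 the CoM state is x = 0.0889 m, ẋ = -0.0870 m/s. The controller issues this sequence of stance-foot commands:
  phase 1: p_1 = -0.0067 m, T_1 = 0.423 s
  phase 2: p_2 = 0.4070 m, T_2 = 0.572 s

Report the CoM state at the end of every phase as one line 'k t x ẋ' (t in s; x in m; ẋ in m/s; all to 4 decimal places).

1 0.4230 0.1634 0.5019
2 0.9950 0.0056 -1.2280

phase 1: p=-0.0067, T=0.423, ωT=1.485914, cosh=2.322650, sinh=2.096354; start (x,ẋ)=(0.088900, -0.087000) → end (x,ẋ)=(0.163426, 0.501935)
phase 2: p=0.4070, T=0.572, ωT=2.009322, cosh=3.796168, sinh=3.662088; start (x,ẋ)=(0.163426, 0.501935) → end (x,ẋ)=(0.005618, -1.227954)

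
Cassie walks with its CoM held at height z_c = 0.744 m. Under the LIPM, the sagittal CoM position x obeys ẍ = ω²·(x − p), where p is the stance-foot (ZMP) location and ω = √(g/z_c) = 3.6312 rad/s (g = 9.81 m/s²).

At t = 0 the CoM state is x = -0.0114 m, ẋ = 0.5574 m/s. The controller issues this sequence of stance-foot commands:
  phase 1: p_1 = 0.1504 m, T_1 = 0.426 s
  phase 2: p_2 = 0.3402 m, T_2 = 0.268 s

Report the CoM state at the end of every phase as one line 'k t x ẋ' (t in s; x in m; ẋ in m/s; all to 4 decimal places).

1 0.4260 0.0973 0.0511
2 0.6940 -0.0110 -0.9229

phase 1: p=0.1504, T=0.426, ωT=1.546891, cosh=2.454877, sinh=2.241969; start (x,ẋ)=(-0.011400, 0.557400) → end (x,ẋ)=(0.097350, 0.051129)
phase 2: p=0.3402, T=0.268, ωT=0.973162, cosh=1.512092, sinh=1.134206; start (x,ẋ)=(0.097350, 0.051129) → end (x,ẋ)=(-0.011042, -0.922874)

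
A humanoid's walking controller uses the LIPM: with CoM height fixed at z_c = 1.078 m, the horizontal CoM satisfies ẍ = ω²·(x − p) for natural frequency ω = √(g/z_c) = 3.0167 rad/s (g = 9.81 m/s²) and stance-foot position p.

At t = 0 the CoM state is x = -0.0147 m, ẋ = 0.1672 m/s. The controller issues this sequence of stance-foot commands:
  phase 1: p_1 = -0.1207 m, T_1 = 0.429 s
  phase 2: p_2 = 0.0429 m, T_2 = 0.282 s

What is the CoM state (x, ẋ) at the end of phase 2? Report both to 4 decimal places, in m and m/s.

x = 0.5088, ẋ = 1.5983

phase 1: p=-0.1207, T=0.429, ωT=1.294164, cosh=1.961036, sinh=1.686910; start (x,ẋ)=(-0.014700, 0.167200) → end (x,ẋ)=(0.180666, 0.867309)
phase 2: p=0.0429, T=0.282, ωT=0.850709, cosh=1.384210, sinh=0.957098; start (x,ẋ)=(0.180666, 0.867309) → end (x,ẋ)=(0.508766, 1.598307)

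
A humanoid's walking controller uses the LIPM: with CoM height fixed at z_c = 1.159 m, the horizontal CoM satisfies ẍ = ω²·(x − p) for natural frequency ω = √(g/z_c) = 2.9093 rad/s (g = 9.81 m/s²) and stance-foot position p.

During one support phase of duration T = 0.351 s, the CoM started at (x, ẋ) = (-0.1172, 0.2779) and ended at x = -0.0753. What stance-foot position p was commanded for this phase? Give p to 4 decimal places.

p = 0.0121

ωT = 2.9093·0.351 = 1.021164; cosh(ωT) = 1.568300, sinh(ωT) = 1.208125
x(T) = p + (x₀−p)·cosh(ωT) + (ẋ₀/ω)·sinh(ωT) ⇒ p·(1 − cosh) = x(T) − x₀·cosh − (ẋ₀/ω)·sinh
numerator   = -0.0753 − (-0.1172)·1.568300 − (0.2779/2.9093)·1.208125 = -0.006897
denominator = 1 − 1.568300 = -0.568300
p = -0.006897 / -0.568300 = 0.0121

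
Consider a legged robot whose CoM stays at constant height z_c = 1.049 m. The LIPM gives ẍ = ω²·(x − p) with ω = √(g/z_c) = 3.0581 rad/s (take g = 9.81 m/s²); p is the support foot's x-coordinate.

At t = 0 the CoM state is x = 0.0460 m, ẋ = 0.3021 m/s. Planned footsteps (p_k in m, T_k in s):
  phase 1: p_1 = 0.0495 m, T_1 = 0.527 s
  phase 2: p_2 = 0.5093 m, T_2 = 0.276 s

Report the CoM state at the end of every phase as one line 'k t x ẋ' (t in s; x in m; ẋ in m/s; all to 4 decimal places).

1 0.5270 0.2780 0.7613
2 0.8030 0.4266 0.3786

phase 1: p=0.0495, T=0.527, ωT=1.611619, cosh=2.605240, sinh=2.405676; start (x,ẋ)=(0.046000, 0.302100) → end (x,ẋ)=(0.278031, 0.761294)
phase 2: p=0.5093, T=0.276, ωT=0.844036, cosh=1.377853, sinh=0.947881; start (x,ẋ)=(0.278031, 0.761294) → end (x,ẋ)=(0.426614, 0.378568)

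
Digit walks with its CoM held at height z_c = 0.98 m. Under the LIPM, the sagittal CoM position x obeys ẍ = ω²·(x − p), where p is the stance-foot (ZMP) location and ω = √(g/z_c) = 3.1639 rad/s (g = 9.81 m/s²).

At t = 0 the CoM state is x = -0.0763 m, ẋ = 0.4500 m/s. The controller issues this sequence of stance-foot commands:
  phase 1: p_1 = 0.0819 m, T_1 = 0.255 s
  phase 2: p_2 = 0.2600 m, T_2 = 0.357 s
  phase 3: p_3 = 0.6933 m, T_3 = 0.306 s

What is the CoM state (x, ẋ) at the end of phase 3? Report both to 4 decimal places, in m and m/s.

phase 1: p=0.0819, T=0.255, ωT=0.806794, cosh=1.343500, sinh=0.897214; start (x,ẋ)=(-0.076300, 0.450000) → end (x,ẋ)=(-0.003031, 0.155494)
phase 2: p=0.2600, T=0.357, ωT=1.129512, cosh=1.708669, sinh=1.385478; start (x,ẋ)=(-0.003031, 0.155494) → end (x,ẋ)=(-0.121343, -0.887315)
phase 3: p=0.6933, T=0.306, ωT=0.968153, cosh=1.506431, sinh=1.126647; start (x,ẋ)=(-0.121343, -0.887315) → end (x,ẋ)=(-0.849871, -4.240553)

x = -0.8499, ẋ = -4.2406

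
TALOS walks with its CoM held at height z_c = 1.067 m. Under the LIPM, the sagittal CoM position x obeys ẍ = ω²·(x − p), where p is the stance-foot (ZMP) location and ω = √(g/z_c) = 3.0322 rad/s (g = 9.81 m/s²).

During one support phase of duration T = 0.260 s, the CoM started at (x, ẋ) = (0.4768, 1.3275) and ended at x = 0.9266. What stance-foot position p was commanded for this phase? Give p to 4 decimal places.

ωT = 3.0322·0.260 = 0.788372; cosh(ωT) = 1.327198, sinh(ωT) = 0.872614
x(T) = p + (x₀−p)·cosh(ωT) + (ẋ₀/ω)·sinh(ωT) ⇒ p·(1 − cosh) = x(T) − x₀·cosh − (ẋ₀/ω)·sinh
numerator   = 0.9266 − (0.4768)·1.327198 − (1.3275/3.0322)·0.872614 = -0.088239
denominator = 1 − 1.327198 = -0.327198
p = -0.088239 / -0.327198 = 0.2697

p = 0.2697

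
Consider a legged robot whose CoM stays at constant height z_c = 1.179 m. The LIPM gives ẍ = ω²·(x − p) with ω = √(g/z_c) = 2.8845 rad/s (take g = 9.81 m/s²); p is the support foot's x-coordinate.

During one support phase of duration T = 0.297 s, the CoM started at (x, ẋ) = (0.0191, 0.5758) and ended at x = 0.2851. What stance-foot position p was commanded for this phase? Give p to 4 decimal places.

p = -0.1688

ωT = 2.8845·0.297 = 0.856696; cosh(ωT) = 1.389965, sinh(ωT) = 0.965402
x(T) = p + (x₀−p)·cosh(ωT) + (ẋ₀/ω)·sinh(ωT) ⇒ p·(1 − cosh) = x(T) − x₀·cosh − (ẋ₀/ω)·sinh
numerator   = 0.2851 − (0.0191)·1.389965 − (0.5758/2.8845)·0.965402 = 0.065839
denominator = 1 − 1.389965 = -0.389965
p = 0.065839 / -0.389965 = -0.1688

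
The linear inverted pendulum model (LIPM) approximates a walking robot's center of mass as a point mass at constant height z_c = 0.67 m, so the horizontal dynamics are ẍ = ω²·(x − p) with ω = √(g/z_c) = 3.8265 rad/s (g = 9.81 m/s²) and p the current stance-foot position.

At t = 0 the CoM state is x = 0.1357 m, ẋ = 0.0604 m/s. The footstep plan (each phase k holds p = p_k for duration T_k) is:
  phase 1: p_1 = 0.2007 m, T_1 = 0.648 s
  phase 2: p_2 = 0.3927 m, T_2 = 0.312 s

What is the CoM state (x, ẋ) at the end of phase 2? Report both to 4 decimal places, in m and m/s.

x = -0.9234, ẋ = -4.8057

phase 1: p=0.2007, T=0.648, ωT=2.479572, cosh=6.009967, sinh=5.926188; start (x,ẋ)=(0.135700, 0.060400) → end (x,ẋ)=(-0.096405, -1.110974)
phase 2: p=0.3927, T=0.312, ωT=1.193868, cosh=1.801434, sinh=1.498387; start (x,ẋ)=(-0.096405, -1.110974) → end (x,ẋ)=(-0.923427, -4.805667)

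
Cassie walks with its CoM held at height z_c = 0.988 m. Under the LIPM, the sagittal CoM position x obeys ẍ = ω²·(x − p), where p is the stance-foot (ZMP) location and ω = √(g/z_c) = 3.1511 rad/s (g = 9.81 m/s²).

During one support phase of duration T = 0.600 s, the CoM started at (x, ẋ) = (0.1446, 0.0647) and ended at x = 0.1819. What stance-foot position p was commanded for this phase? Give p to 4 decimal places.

p = 0.1568

ωT = 3.1511·0.600 = 1.890660; cosh(ωT) = 3.387356, sinh(ωT) = 3.236383
x(T) = p + (x₀−p)·cosh(ωT) + (ẋ₀/ω)·sinh(ωT) ⇒ p·(1 − cosh) = x(T) − x₀·cosh − (ẋ₀/ω)·sinh
numerator   = 0.1819 − (0.1446)·3.387356 − (0.0647/3.1511)·3.236383 = -0.374363
denominator = 1 − 3.387356 = -2.387356
p = -0.374363 / -2.387356 = 0.1568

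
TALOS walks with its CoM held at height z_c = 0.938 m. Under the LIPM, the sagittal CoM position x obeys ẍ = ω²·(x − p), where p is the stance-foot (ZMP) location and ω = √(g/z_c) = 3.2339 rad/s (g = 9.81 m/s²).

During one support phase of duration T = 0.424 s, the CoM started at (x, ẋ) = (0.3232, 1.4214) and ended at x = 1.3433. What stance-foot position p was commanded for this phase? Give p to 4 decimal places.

ωT = 3.2339·0.424 = 1.371174; cosh(ωT) = 2.096890, sinh(ωT) = 1.843082
x(T) = p + (x₀−p)·cosh(ωT) + (ẋ₀/ω)·sinh(ωT) ⇒ p·(1 − cosh) = x(T) − x₀·cosh − (ẋ₀/ω)·sinh
numerator   = 1.3433 − (0.3232)·2.096890 − (1.4214/3.2339)·1.843082 = -0.144507
denominator = 1 − 2.096890 = -1.096890
p = -0.144507 / -1.096890 = 0.1317

p = 0.1317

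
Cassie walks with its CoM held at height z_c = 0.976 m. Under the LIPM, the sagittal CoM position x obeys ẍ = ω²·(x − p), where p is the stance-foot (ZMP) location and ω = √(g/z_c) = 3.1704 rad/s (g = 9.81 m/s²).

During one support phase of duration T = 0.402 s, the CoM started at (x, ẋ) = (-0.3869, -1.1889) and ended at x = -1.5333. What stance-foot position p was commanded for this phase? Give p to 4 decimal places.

ωT = 3.1704·0.402 = 1.274501; cosh(ωT) = 1.928243, sinh(ωT) = 1.648672
x(T) = p + (x₀−p)·cosh(ωT) + (ẋ₀/ω)·sinh(ωT) ⇒ p·(1 − cosh) = x(T) − x₀·cosh − (ẋ₀/ω)·sinh
numerator   = -1.5333 − (-0.3869)·1.928243 − (-1.1889/3.1704)·1.648672 = -0.169011
denominator = 1 − 1.928243 = -0.928243
p = -0.169011 / -0.928243 = 0.1821

p = 0.1821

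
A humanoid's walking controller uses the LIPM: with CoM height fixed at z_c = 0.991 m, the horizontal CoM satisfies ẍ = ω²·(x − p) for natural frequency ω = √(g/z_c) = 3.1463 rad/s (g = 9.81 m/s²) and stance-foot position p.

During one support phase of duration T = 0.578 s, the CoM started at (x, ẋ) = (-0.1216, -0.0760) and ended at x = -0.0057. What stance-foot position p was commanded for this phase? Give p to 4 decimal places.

ωT = 3.1463·0.578 = 1.818561; cosh(ωT) = 3.162623, sinh(ωT) = 3.000363
x(T) = p + (x₀−p)·cosh(ωT) + (ẋ₀/ω)·sinh(ωT) ⇒ p·(1 − cosh) = x(T) − x₀·cosh − (ẋ₀/ω)·sinh
numerator   = -0.0057 − (-0.1216)·3.162623 − (-0.0760/3.1463)·3.000363 = 0.451350
denominator = 1 − 3.162623 = -2.162623
p = 0.451350 / -2.162623 = -0.2087

p = -0.2087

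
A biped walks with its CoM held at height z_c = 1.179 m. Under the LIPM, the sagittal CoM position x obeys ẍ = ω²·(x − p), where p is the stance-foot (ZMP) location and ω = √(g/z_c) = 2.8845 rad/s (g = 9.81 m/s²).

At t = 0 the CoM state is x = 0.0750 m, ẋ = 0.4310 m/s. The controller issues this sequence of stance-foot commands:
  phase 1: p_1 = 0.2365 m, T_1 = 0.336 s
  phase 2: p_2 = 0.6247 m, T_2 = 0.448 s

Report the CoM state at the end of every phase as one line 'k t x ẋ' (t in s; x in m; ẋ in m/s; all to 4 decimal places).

phase 1: p=0.2365, T=0.336, ωT=0.969192, cosh=1.507602, sinh=1.128212; start (x,ẋ)=(0.075000, 0.431000) → end (x,ẋ)=(0.161599, 0.124202)
phase 2: p=0.6247, T=0.448, ωT=1.292256, cosh=1.957821, sinh=1.683170; start (x,ẋ)=(0.161599, 0.124202) → end (x,ẋ)=(-0.209494, -2.005238)

1 0.3360 0.1616 0.1242
2 0.7840 -0.2095 -2.0052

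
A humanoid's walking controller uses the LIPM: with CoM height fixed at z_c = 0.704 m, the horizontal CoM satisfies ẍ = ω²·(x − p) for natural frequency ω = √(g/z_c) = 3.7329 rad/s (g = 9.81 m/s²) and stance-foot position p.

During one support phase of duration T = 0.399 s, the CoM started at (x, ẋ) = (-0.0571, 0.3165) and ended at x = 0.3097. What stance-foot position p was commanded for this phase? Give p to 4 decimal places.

p = -0.1987

ωT = 3.7329·0.399 = 1.489427; cosh(ωT) = 2.330028, sinh(ωT) = 2.104526
x(T) = p + (x₀−p)·cosh(ωT) + (ẋ₀/ω)·sinh(ωT) ⇒ p·(1 − cosh) = x(T) − x₀·cosh − (ẋ₀/ω)·sinh
numerator   = 0.3097 − (-0.0571)·2.330028 − (0.3165/3.7329)·2.104526 = 0.264309
denominator = 1 − 2.330028 = -1.330028
p = 0.264309 / -1.330028 = -0.1987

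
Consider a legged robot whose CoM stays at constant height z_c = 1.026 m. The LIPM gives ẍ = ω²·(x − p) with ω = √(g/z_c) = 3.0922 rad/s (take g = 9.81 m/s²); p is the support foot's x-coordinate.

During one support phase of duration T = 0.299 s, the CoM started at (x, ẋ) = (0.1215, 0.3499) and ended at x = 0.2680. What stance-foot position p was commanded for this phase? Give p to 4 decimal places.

p = 0.0641

ωT = 3.0922·0.299 = 0.924568; cosh(ωT) = 1.458741, sinh(ωT) = 1.062038
x(T) = p + (x₀−p)·cosh(ωT) + (ẋ₀/ω)·sinh(ωT) ⇒ p·(1 − cosh) = x(T) − x₀·cosh − (ẋ₀/ω)·sinh
numerator   = 0.2680 − (0.1215)·1.458741 − (0.3499/3.0922)·1.062038 = -0.029413
denominator = 1 − 1.458741 = -0.458741
p = -0.029413 / -0.458741 = 0.0641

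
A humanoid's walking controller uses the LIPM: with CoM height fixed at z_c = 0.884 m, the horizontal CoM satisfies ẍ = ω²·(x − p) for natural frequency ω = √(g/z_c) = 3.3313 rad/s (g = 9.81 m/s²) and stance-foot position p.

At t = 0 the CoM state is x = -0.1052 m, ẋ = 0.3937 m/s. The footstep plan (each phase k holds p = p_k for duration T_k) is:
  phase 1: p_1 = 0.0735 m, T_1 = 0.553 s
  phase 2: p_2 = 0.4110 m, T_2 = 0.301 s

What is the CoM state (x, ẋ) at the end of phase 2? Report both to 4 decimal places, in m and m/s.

phase 1: p=0.0735, T=0.553, ωT=1.842209, cosh=3.234465, sinh=3.075998; start (x,ẋ)=(-0.105200, 0.393700) → end (x,ẋ)=(-0.140971, -0.557743)
phase 2: p=0.4110, T=0.301, ωT=1.002721, cosh=1.546284, sinh=1.179405; start (x,ẋ)=(-0.140971, -0.557743) → end (x,ẋ)=(-0.639966, -3.031096)

x = -0.6400, ẋ = -3.0311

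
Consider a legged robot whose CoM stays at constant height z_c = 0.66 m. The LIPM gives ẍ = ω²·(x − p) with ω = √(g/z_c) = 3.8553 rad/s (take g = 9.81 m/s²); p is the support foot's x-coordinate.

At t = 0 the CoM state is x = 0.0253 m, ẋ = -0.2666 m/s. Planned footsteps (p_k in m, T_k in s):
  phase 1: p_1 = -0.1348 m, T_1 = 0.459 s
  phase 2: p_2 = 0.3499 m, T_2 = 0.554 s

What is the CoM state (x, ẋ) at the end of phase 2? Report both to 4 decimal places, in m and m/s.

phase 1: p=-0.1348, T=0.459, ωT=1.769583, cosh=3.019404, sinh=2.849000; start (x,ẋ)=(0.025300, -0.266600) → end (x,ẋ)=(0.151594, 0.953525)
phase 2: p=0.3499, T=0.554, ωT=2.135836, cosh=4.291134, sinh=4.172988; start (x,ẋ)=(0.151594, 0.953525) → end (x,ẋ)=(0.531040, 0.901330)

x = 0.5310, ẋ = 0.9013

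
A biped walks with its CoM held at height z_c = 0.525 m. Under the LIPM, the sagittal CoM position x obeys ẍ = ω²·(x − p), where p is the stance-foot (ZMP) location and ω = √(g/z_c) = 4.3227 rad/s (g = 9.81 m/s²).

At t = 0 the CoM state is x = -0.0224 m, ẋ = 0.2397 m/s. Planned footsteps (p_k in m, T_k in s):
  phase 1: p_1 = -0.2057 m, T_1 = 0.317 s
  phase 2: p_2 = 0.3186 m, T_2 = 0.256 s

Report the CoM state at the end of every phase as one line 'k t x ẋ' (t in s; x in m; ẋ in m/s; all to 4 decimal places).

phase 1: p=-0.2057, T=0.317, ωT=1.370296, cosh=2.095274, sinh=1.841242; start (x,ẋ)=(-0.022400, 0.239700) → end (x,ẋ)=(0.280463, 1.961147)
phase 2: p=0.3186, T=0.256, ωT=1.106611, cosh=1.677385, sinh=1.346708; start (x,ẋ)=(0.280463, 1.961147) → end (x,ẋ)=(0.865612, 3.067588)

1 0.3170 0.2805 1.9611
2 0.5730 0.8656 3.0676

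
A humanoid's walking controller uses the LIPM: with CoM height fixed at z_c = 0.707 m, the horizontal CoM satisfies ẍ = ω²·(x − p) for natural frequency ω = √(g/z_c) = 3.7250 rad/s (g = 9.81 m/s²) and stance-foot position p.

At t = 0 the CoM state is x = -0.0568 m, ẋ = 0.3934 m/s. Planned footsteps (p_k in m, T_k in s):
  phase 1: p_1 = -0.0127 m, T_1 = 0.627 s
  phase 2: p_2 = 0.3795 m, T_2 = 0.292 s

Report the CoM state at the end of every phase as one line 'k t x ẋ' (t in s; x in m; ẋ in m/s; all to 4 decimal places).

phase 1: p=-0.0127, T=0.627, ωT=2.335575, cosh=5.216078, sinh=5.119323; start (x,ẋ)=(-0.056800, 0.393400) → end (x,ẋ)=(0.297926, 1.211041)
phase 2: p=0.3795, T=0.292, ωT=1.087700, cosh=1.652216, sinh=1.315225; start (x,ẋ)=(0.297926, 1.211041) → end (x,ẋ)=(0.672318, 1.601255)

1 0.6270 0.2979 1.2110
2 0.9190 0.6723 1.6013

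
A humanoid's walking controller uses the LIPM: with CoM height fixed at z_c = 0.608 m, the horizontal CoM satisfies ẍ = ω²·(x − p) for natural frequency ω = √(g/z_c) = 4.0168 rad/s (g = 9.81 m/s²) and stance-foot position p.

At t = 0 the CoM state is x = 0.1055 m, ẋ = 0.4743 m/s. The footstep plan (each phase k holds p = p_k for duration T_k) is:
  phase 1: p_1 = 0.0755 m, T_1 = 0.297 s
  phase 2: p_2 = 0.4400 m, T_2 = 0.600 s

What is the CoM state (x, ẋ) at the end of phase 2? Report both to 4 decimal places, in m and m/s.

x = 1.1112, ẋ = 2.8370

phase 1: p=0.0755, T=0.297, ωT=1.192990, cosh=1.800118, sinh=1.496805; start (x,ẋ)=(0.105500, 0.474300) → end (x,ẋ)=(0.306245, 1.034167)
phase 2: p=0.4400, T=0.600, ωT=2.410080, cosh=5.612330, sinh=5.522522; start (x,ẋ)=(0.306245, 1.034167) → end (x,ẋ)=(1.111153, 2.837014)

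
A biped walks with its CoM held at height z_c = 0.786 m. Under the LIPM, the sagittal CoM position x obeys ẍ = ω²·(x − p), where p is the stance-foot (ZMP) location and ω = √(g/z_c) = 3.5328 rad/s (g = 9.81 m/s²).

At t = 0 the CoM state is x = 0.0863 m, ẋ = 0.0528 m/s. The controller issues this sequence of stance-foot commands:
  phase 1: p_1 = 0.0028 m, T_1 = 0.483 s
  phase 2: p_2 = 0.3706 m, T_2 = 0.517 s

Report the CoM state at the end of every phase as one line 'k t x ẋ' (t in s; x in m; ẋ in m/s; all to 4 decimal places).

1 0.4830 0.2802 0.9360
2 1.0000 0.8840 2.0159

phase 1: p=0.0028, T=0.483, ωT=1.706342, cosh=2.845152, sinh=2.663624; start (x,ẋ)=(0.086300, 0.052800) → end (x,ẋ)=(0.280180, 0.935963)
phase 2: p=0.3706, T=0.517, ωT=1.826458, cosh=3.186413, sinh=3.025430; start (x,ẋ)=(0.280180, 0.935963) → end (x,ẋ)=(0.884027, 2.015932)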